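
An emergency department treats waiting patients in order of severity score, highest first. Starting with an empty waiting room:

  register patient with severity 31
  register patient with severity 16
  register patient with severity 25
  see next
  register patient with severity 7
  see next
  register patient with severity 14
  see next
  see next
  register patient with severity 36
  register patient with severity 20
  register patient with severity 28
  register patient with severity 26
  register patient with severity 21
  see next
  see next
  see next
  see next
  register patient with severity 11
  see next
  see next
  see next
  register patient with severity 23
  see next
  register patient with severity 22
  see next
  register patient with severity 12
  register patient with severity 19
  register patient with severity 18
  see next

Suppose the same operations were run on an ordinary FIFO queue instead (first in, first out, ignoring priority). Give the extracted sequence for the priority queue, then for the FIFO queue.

insert 31 → {31}
insert 16 → {31, 16}
insert 25 → {31, 25, 16}
see next → 31; now {25, 16}
insert 7 → {25, 16, 7}
see next → 25; now {16, 7}
insert 14 → {16, 14, 7}
see next → 16; now {14, 7}
see next → 14; now {7}
insert 36 → {36, 7}
insert 20 → {36, 20, 7}
insert 28 → {36, 28, 20, 7}
insert 26 → {36, 28, 26, 20, 7}
insert 21 → {36, 28, 26, 21, 20, 7}
see next → 36; now {28, 26, 21, 20, 7}
see next → 28; now {26, 21, 20, 7}
see next → 26; now {21, 20, 7}
see next → 21; now {20, 7}
insert 11 → {20, 11, 7}
see next → 20; now {11, 7}
see next → 11; now {7}
see next → 7; now {}
insert 23 → {23}
see next → 23; now {}
insert 22 → {22}
see next → 22; now {}
insert 12 → {12}
insert 19 → {19, 12}
insert 18 → {19, 18, 12}
see next → 19; now {18, 12}

priority queue: 31, 25, 16, 14, 36, 28, 26, 21, 20, 11, 7, 23, 22, 19; FIFO queue: 31 → 16 → 25 → 7 → 14 → 36 → 20 → 28 → 26 → 21 → 11 → 23 → 22 → 12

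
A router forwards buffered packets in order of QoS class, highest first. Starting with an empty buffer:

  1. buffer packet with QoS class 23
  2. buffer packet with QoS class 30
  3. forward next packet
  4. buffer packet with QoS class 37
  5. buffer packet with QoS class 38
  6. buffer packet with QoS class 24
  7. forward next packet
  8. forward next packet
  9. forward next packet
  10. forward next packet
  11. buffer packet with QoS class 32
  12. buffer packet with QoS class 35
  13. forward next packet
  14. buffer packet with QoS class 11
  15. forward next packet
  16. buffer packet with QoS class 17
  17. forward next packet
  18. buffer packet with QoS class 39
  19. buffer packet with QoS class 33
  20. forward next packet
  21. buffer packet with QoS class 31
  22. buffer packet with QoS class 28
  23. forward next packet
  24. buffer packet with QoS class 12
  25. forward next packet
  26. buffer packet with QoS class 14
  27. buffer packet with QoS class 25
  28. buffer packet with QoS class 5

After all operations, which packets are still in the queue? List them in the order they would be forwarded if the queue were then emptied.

28, 25, 14, 12, 11, 5

insert 23 → {23}
insert 30 → {30, 23}
forward next packet → 30; now {23}
insert 37 → {37, 23}
insert 38 → {38, 37, 23}
insert 24 → {38, 37, 24, 23}
forward next packet → 38; now {37, 24, 23}
forward next packet → 37; now {24, 23}
forward next packet → 24; now {23}
forward next packet → 23; now {}
insert 32 → {32}
insert 35 → {35, 32}
forward next packet → 35; now {32}
insert 11 → {32, 11}
forward next packet → 32; now {11}
insert 17 → {17, 11}
forward next packet → 17; now {11}
insert 39 → {39, 11}
insert 33 → {39, 33, 11}
forward next packet → 39; now {33, 11}
insert 31 → {33, 31, 11}
insert 28 → {33, 31, 28, 11}
forward next packet → 33; now {31, 28, 11}
insert 12 → {31, 28, 12, 11}
forward next packet → 31; now {28, 12, 11}
insert 14 → {28, 14, 12, 11}
insert 25 → {28, 25, 14, 12, 11}
insert 5 → {28, 25, 14, 12, 11, 5}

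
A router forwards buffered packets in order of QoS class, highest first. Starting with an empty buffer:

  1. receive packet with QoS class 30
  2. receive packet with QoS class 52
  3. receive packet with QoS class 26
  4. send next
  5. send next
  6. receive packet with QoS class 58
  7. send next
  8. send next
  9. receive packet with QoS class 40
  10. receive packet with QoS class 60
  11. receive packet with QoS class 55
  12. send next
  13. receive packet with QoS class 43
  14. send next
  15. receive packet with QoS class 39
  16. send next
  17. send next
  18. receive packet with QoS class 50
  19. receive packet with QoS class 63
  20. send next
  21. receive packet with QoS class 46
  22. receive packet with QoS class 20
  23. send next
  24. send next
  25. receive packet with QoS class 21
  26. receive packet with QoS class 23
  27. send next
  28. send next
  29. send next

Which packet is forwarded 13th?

insert 30 → {30}
insert 52 → {52, 30}
insert 26 → {52, 30, 26}
send next → 52; now {30, 26}
send next → 30; now {26}
insert 58 → {58, 26}
send next → 58; now {26}
send next → 26; now {}
insert 40 → {40}
insert 60 → {60, 40}
insert 55 → {60, 55, 40}
send next → 60; now {55, 40}
insert 43 → {55, 43, 40}
send next → 55; now {43, 40}
insert 39 → {43, 40, 39}
send next → 43; now {40, 39}
send next → 40; now {39}
insert 50 → {50, 39}
insert 63 → {63, 50, 39}
send next → 63; now {50, 39}
insert 46 → {50, 46, 39}
insert 20 → {50, 46, 39, 20}
send next → 50; now {46, 39, 20}
send next → 46; now {39, 20}
insert 21 → {39, 21, 20}
insert 23 → {39, 23, 21, 20}
send next → 39; now {23, 21, 20}
send next → 23; now {21, 20}
send next → 21; now {20}

23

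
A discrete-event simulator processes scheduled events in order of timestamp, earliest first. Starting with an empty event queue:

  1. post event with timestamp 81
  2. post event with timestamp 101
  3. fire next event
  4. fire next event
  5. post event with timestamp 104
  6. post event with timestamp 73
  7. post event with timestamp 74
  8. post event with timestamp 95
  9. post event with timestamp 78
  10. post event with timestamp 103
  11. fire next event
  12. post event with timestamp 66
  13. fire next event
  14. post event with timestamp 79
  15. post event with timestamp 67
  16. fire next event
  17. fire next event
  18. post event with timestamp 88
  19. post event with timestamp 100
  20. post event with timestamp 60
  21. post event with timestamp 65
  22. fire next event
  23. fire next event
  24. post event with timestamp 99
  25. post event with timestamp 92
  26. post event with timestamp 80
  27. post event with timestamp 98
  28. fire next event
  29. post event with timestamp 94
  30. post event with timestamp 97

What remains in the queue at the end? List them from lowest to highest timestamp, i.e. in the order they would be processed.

79 → 80 → 88 → 92 → 94 → 95 → 97 → 98 → 99 → 100 → 103 → 104

insert 81 → {81}
insert 101 → {81, 101}
fire next event → 81; now {101}
fire next event → 101; now {}
insert 104 → {104}
insert 73 → {73, 104}
insert 74 → {73, 74, 104}
insert 95 → {73, 74, 95, 104}
insert 78 → {73, 74, 78, 95, 104}
insert 103 → {73, 74, 78, 95, 103, 104}
fire next event → 73; now {74, 78, 95, 103, 104}
insert 66 → {66, 74, 78, 95, 103, 104}
fire next event → 66; now {74, 78, 95, 103, 104}
insert 79 → {74, 78, 79, 95, 103, 104}
insert 67 → {67, 74, 78, 79, 95, 103, 104}
fire next event → 67; now {74, 78, 79, 95, 103, 104}
fire next event → 74; now {78, 79, 95, 103, 104}
insert 88 → {78, 79, 88, 95, 103, 104}
insert 100 → {78, 79, 88, 95, 100, 103, 104}
insert 60 → {60, 78, 79, 88, 95, 100, 103, 104}
insert 65 → {60, 65, 78, 79, 88, 95, 100, 103, 104}
fire next event → 60; now {65, 78, 79, 88, 95, 100, 103, 104}
fire next event → 65; now {78, 79, 88, 95, 100, 103, 104}
insert 99 → {78, 79, 88, 95, 99, 100, 103, 104}
insert 92 → {78, 79, 88, 92, 95, 99, 100, 103, 104}
insert 80 → {78, 79, 80, 88, 92, 95, 99, 100, 103, 104}
insert 98 → {78, 79, 80, 88, 92, 95, 98, 99, 100, 103, 104}
fire next event → 78; now {79, 80, 88, 92, 95, 98, 99, 100, 103, 104}
insert 94 → {79, 80, 88, 92, 94, 95, 98, 99, 100, 103, 104}
insert 97 → {79, 80, 88, 92, 94, 95, 97, 98, 99, 100, 103, 104}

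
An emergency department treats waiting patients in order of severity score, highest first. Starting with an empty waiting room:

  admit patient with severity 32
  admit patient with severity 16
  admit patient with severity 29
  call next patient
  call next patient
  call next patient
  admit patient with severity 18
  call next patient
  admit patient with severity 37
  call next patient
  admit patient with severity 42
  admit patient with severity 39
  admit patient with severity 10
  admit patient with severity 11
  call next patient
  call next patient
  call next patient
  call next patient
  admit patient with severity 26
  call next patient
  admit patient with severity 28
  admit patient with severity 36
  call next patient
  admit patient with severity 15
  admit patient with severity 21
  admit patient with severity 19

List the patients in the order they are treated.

[32, 29, 16, 18, 37, 42, 39, 11, 10, 26, 36]

insert 32 → {32}
insert 16 → {32, 16}
insert 29 → {32, 29, 16}
call next patient → 32; now {29, 16}
call next patient → 29; now {16}
call next patient → 16; now {}
insert 18 → {18}
call next patient → 18; now {}
insert 37 → {37}
call next patient → 37; now {}
insert 42 → {42}
insert 39 → {42, 39}
insert 10 → {42, 39, 10}
insert 11 → {42, 39, 11, 10}
call next patient → 42; now {39, 11, 10}
call next patient → 39; now {11, 10}
call next patient → 11; now {10}
call next patient → 10; now {}
insert 26 → {26}
call next patient → 26; now {}
insert 28 → {28}
insert 36 → {36, 28}
call next patient → 36; now {28}
insert 15 → {28, 15}
insert 21 → {28, 21, 15}
insert 19 → {28, 21, 19, 15}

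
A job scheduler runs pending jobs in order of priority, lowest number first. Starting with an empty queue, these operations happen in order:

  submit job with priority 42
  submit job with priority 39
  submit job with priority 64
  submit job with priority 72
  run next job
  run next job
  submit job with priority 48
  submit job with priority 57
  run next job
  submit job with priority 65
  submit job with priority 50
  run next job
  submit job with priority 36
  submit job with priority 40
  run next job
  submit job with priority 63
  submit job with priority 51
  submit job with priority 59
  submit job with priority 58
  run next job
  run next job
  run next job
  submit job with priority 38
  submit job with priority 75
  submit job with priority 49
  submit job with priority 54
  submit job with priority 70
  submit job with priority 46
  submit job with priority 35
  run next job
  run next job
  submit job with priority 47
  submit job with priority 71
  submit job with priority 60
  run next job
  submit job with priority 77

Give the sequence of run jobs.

39 → 42 → 48 → 50 → 36 → 40 → 51 → 57 → 35 → 38 → 46

insert 42 → {42}
insert 39 → {39, 42}
insert 64 → {39, 42, 64}
insert 72 → {39, 42, 64, 72}
run next job → 39; now {42, 64, 72}
run next job → 42; now {64, 72}
insert 48 → {48, 64, 72}
insert 57 → {48, 57, 64, 72}
run next job → 48; now {57, 64, 72}
insert 65 → {57, 64, 65, 72}
insert 50 → {50, 57, 64, 65, 72}
run next job → 50; now {57, 64, 65, 72}
insert 36 → {36, 57, 64, 65, 72}
insert 40 → {36, 40, 57, 64, 65, 72}
run next job → 36; now {40, 57, 64, 65, 72}
insert 63 → {40, 57, 63, 64, 65, 72}
insert 51 → {40, 51, 57, 63, 64, 65, 72}
insert 59 → {40, 51, 57, 59, 63, 64, 65, 72}
insert 58 → {40, 51, 57, 58, 59, 63, 64, 65, 72}
run next job → 40; now {51, 57, 58, 59, 63, 64, 65, 72}
run next job → 51; now {57, 58, 59, 63, 64, 65, 72}
run next job → 57; now {58, 59, 63, 64, 65, 72}
insert 38 → {38, 58, 59, 63, 64, 65, 72}
insert 75 → {38, 58, 59, 63, 64, 65, 72, 75}
insert 49 → {38, 49, 58, 59, 63, 64, 65, 72, 75}
insert 54 → {38, 49, 54, 58, 59, 63, 64, 65, 72, 75}
insert 70 → {38, 49, 54, 58, 59, 63, 64, 65, 70, 72, 75}
insert 46 → {38, 46, 49, 54, 58, 59, 63, 64, 65, 70, 72, 75}
insert 35 → {35, 38, 46, 49, 54, 58, 59, 63, 64, 65, 70, 72, 75}
run next job → 35; now {38, 46, 49, 54, 58, 59, 63, 64, 65, 70, 72, 75}
run next job → 38; now {46, 49, 54, 58, 59, 63, 64, 65, 70, 72, 75}
insert 47 → {46, 47, 49, 54, 58, 59, 63, 64, 65, 70, 72, 75}
insert 71 → {46, 47, 49, 54, 58, 59, 63, 64, 65, 70, 71, 72, 75}
insert 60 → {46, 47, 49, 54, 58, 59, 60, 63, 64, 65, 70, 71, 72, 75}
run next job → 46; now {47, 49, 54, 58, 59, 60, 63, 64, 65, 70, 71, 72, 75}
insert 77 → {47, 49, 54, 58, 59, 60, 63, 64, 65, 70, 71, 72, 75, 77}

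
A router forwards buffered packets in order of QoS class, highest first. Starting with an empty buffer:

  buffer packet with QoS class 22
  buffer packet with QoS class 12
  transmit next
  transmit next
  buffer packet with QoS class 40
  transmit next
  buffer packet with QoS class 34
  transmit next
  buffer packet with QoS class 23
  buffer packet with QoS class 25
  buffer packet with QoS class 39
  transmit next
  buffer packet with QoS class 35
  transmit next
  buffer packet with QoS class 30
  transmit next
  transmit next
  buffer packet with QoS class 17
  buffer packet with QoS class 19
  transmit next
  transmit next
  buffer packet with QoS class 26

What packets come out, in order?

insert 22 → {22}
insert 12 → {22, 12}
transmit next → 22; now {12}
transmit next → 12; now {}
insert 40 → {40}
transmit next → 40; now {}
insert 34 → {34}
transmit next → 34; now {}
insert 23 → {23}
insert 25 → {25, 23}
insert 39 → {39, 25, 23}
transmit next → 39; now {25, 23}
insert 35 → {35, 25, 23}
transmit next → 35; now {25, 23}
insert 30 → {30, 25, 23}
transmit next → 30; now {25, 23}
transmit next → 25; now {23}
insert 17 → {23, 17}
insert 19 → {23, 19, 17}
transmit next → 23; now {19, 17}
transmit next → 19; now {17}
insert 26 → {26, 17}

[22, 12, 40, 34, 39, 35, 30, 25, 23, 19]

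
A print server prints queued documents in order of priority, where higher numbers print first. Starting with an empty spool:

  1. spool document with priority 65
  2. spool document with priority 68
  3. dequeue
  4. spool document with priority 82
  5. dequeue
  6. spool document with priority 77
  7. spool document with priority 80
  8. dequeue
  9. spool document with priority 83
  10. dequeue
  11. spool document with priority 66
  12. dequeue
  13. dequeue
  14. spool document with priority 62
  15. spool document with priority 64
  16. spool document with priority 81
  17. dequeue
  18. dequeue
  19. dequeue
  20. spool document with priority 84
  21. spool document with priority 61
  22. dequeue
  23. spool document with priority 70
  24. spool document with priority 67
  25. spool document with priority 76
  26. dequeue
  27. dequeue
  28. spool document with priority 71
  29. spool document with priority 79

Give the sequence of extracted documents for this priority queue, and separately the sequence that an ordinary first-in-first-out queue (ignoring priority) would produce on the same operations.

priority queue: 68, 82, 80, 83, 77, 66, 81, 65, 64, 84, 76, 70; FIFO queue: [65, 68, 82, 77, 80, 83, 66, 62, 64, 81, 84, 61]

insert 65 → {65}
insert 68 → {68, 65}
dequeue → 68; now {65}
insert 82 → {82, 65}
dequeue → 82; now {65}
insert 77 → {77, 65}
insert 80 → {80, 77, 65}
dequeue → 80; now {77, 65}
insert 83 → {83, 77, 65}
dequeue → 83; now {77, 65}
insert 66 → {77, 66, 65}
dequeue → 77; now {66, 65}
dequeue → 66; now {65}
insert 62 → {65, 62}
insert 64 → {65, 64, 62}
insert 81 → {81, 65, 64, 62}
dequeue → 81; now {65, 64, 62}
dequeue → 65; now {64, 62}
dequeue → 64; now {62}
insert 84 → {84, 62}
insert 61 → {84, 62, 61}
dequeue → 84; now {62, 61}
insert 70 → {70, 62, 61}
insert 67 → {70, 67, 62, 61}
insert 76 → {76, 70, 67, 62, 61}
dequeue → 76; now {70, 67, 62, 61}
dequeue → 70; now {67, 62, 61}
insert 71 → {71, 67, 62, 61}
insert 79 → {79, 71, 67, 62, 61}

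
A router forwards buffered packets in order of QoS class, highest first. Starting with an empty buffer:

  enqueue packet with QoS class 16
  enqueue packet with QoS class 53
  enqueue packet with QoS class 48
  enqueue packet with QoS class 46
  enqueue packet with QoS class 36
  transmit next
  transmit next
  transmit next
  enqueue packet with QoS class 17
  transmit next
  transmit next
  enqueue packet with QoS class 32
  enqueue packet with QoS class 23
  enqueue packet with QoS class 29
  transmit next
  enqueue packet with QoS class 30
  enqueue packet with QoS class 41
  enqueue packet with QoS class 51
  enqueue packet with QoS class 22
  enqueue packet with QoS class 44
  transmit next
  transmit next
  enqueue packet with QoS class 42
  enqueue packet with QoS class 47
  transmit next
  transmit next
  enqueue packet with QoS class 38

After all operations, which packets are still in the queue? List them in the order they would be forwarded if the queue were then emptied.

insert 16 → {16}
insert 53 → {53, 16}
insert 48 → {53, 48, 16}
insert 46 → {53, 48, 46, 16}
insert 36 → {53, 48, 46, 36, 16}
transmit next → 53; now {48, 46, 36, 16}
transmit next → 48; now {46, 36, 16}
transmit next → 46; now {36, 16}
insert 17 → {36, 17, 16}
transmit next → 36; now {17, 16}
transmit next → 17; now {16}
insert 32 → {32, 16}
insert 23 → {32, 23, 16}
insert 29 → {32, 29, 23, 16}
transmit next → 32; now {29, 23, 16}
insert 30 → {30, 29, 23, 16}
insert 41 → {41, 30, 29, 23, 16}
insert 51 → {51, 41, 30, 29, 23, 16}
insert 22 → {51, 41, 30, 29, 23, 22, 16}
insert 44 → {51, 44, 41, 30, 29, 23, 22, 16}
transmit next → 51; now {44, 41, 30, 29, 23, 22, 16}
transmit next → 44; now {41, 30, 29, 23, 22, 16}
insert 42 → {42, 41, 30, 29, 23, 22, 16}
insert 47 → {47, 42, 41, 30, 29, 23, 22, 16}
transmit next → 47; now {42, 41, 30, 29, 23, 22, 16}
transmit next → 42; now {41, 30, 29, 23, 22, 16}
insert 38 → {41, 38, 30, 29, 23, 22, 16}

41 → 38 → 30 → 29 → 23 → 22 → 16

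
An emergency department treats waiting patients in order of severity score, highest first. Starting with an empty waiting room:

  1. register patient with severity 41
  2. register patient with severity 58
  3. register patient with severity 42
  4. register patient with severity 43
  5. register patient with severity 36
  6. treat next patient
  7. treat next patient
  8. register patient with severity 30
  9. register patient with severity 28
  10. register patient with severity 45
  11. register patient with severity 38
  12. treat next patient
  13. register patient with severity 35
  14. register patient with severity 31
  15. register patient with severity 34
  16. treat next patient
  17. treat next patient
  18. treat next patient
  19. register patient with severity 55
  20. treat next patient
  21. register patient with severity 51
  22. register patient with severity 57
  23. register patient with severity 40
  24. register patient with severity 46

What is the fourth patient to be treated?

insert 41 → {41}
insert 58 → {58, 41}
insert 42 → {58, 42, 41}
insert 43 → {58, 43, 42, 41}
insert 36 → {58, 43, 42, 41, 36}
treat next patient → 58; now {43, 42, 41, 36}
treat next patient → 43; now {42, 41, 36}
insert 30 → {42, 41, 36, 30}
insert 28 → {42, 41, 36, 30, 28}
insert 45 → {45, 42, 41, 36, 30, 28}
insert 38 → {45, 42, 41, 38, 36, 30, 28}
treat next patient → 45; now {42, 41, 38, 36, 30, 28}
insert 35 → {42, 41, 38, 36, 35, 30, 28}
insert 31 → {42, 41, 38, 36, 35, 31, 30, 28}
insert 34 → {42, 41, 38, 36, 35, 34, 31, 30, 28}
treat next patient → 42; now {41, 38, 36, 35, 34, 31, 30, 28}
treat next patient → 41; now {38, 36, 35, 34, 31, 30, 28}
treat next patient → 38; now {36, 35, 34, 31, 30, 28}
insert 55 → {55, 36, 35, 34, 31, 30, 28}
treat next patient → 55; now {36, 35, 34, 31, 30, 28}
insert 51 → {51, 36, 35, 34, 31, 30, 28}
insert 57 → {57, 51, 36, 35, 34, 31, 30, 28}
insert 40 → {57, 51, 40, 36, 35, 34, 31, 30, 28}
insert 46 → {57, 51, 46, 40, 36, 35, 34, 31, 30, 28}

42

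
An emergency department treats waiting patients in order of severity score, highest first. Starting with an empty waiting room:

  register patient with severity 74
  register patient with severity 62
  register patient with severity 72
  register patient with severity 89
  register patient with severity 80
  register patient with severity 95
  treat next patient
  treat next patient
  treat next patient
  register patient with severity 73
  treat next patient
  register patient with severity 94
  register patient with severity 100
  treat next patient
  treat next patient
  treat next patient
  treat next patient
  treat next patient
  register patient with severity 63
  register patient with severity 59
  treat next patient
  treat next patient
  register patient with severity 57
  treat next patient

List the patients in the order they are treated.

95 → 89 → 80 → 74 → 100 → 94 → 73 → 72 → 62 → 63 → 59 → 57

insert 74 → {74}
insert 62 → {74, 62}
insert 72 → {74, 72, 62}
insert 89 → {89, 74, 72, 62}
insert 80 → {89, 80, 74, 72, 62}
insert 95 → {95, 89, 80, 74, 72, 62}
treat next patient → 95; now {89, 80, 74, 72, 62}
treat next patient → 89; now {80, 74, 72, 62}
treat next patient → 80; now {74, 72, 62}
insert 73 → {74, 73, 72, 62}
treat next patient → 74; now {73, 72, 62}
insert 94 → {94, 73, 72, 62}
insert 100 → {100, 94, 73, 72, 62}
treat next patient → 100; now {94, 73, 72, 62}
treat next patient → 94; now {73, 72, 62}
treat next patient → 73; now {72, 62}
treat next patient → 72; now {62}
treat next patient → 62; now {}
insert 63 → {63}
insert 59 → {63, 59}
treat next patient → 63; now {59}
treat next patient → 59; now {}
insert 57 → {57}
treat next patient → 57; now {}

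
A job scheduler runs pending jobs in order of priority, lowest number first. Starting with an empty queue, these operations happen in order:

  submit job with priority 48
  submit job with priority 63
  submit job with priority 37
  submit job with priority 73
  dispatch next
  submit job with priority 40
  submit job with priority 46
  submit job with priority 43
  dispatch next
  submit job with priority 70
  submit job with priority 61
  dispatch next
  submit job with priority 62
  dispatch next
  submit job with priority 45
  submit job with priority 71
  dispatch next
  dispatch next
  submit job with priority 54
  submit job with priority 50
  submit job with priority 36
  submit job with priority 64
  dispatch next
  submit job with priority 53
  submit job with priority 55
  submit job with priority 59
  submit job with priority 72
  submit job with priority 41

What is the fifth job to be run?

insert 48 → {48}
insert 63 → {48, 63}
insert 37 → {37, 48, 63}
insert 73 → {37, 48, 63, 73}
dispatch next → 37; now {48, 63, 73}
insert 40 → {40, 48, 63, 73}
insert 46 → {40, 46, 48, 63, 73}
insert 43 → {40, 43, 46, 48, 63, 73}
dispatch next → 40; now {43, 46, 48, 63, 73}
insert 70 → {43, 46, 48, 63, 70, 73}
insert 61 → {43, 46, 48, 61, 63, 70, 73}
dispatch next → 43; now {46, 48, 61, 63, 70, 73}
insert 62 → {46, 48, 61, 62, 63, 70, 73}
dispatch next → 46; now {48, 61, 62, 63, 70, 73}
insert 45 → {45, 48, 61, 62, 63, 70, 73}
insert 71 → {45, 48, 61, 62, 63, 70, 71, 73}
dispatch next → 45; now {48, 61, 62, 63, 70, 71, 73}
dispatch next → 48; now {61, 62, 63, 70, 71, 73}
insert 54 → {54, 61, 62, 63, 70, 71, 73}
insert 50 → {50, 54, 61, 62, 63, 70, 71, 73}
insert 36 → {36, 50, 54, 61, 62, 63, 70, 71, 73}
insert 64 → {36, 50, 54, 61, 62, 63, 64, 70, 71, 73}
dispatch next → 36; now {50, 54, 61, 62, 63, 64, 70, 71, 73}
insert 53 → {50, 53, 54, 61, 62, 63, 64, 70, 71, 73}
insert 55 → {50, 53, 54, 55, 61, 62, 63, 64, 70, 71, 73}
insert 59 → {50, 53, 54, 55, 59, 61, 62, 63, 64, 70, 71, 73}
insert 72 → {50, 53, 54, 55, 59, 61, 62, 63, 64, 70, 71, 72, 73}
insert 41 → {41, 50, 53, 54, 55, 59, 61, 62, 63, 64, 70, 71, 72, 73}

45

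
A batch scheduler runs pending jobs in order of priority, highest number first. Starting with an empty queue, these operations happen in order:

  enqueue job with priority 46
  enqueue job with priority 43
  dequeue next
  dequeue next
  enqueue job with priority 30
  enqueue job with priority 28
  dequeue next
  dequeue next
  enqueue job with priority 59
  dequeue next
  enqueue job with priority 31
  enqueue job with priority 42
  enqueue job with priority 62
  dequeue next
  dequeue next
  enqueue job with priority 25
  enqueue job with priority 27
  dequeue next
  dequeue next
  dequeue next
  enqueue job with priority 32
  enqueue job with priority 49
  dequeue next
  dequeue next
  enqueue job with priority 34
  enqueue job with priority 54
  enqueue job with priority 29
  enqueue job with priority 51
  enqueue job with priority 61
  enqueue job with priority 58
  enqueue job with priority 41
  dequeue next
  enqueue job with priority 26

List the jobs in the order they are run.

46, 43, 30, 28, 59, 62, 42, 31, 27, 25, 49, 32, 61

insert 46 → {46}
insert 43 → {46, 43}
dequeue next → 46; now {43}
dequeue next → 43; now {}
insert 30 → {30}
insert 28 → {30, 28}
dequeue next → 30; now {28}
dequeue next → 28; now {}
insert 59 → {59}
dequeue next → 59; now {}
insert 31 → {31}
insert 42 → {42, 31}
insert 62 → {62, 42, 31}
dequeue next → 62; now {42, 31}
dequeue next → 42; now {31}
insert 25 → {31, 25}
insert 27 → {31, 27, 25}
dequeue next → 31; now {27, 25}
dequeue next → 27; now {25}
dequeue next → 25; now {}
insert 32 → {32}
insert 49 → {49, 32}
dequeue next → 49; now {32}
dequeue next → 32; now {}
insert 34 → {34}
insert 54 → {54, 34}
insert 29 → {54, 34, 29}
insert 51 → {54, 51, 34, 29}
insert 61 → {61, 54, 51, 34, 29}
insert 58 → {61, 58, 54, 51, 34, 29}
insert 41 → {61, 58, 54, 51, 41, 34, 29}
dequeue next → 61; now {58, 54, 51, 41, 34, 29}
insert 26 → {58, 54, 51, 41, 34, 29, 26}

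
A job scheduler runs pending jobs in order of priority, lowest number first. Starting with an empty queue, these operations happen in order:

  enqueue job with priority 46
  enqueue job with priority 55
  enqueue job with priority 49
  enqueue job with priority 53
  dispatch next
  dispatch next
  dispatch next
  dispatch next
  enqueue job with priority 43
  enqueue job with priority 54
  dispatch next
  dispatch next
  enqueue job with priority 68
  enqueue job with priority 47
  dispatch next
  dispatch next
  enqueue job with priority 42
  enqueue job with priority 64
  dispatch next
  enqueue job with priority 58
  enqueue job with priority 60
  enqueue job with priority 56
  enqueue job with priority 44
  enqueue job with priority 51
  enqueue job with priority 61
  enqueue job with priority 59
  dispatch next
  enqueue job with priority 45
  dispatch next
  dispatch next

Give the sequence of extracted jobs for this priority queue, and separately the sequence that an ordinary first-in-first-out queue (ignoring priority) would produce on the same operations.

priority queue: 46 → 49 → 53 → 55 → 43 → 54 → 47 → 68 → 42 → 44 → 45 → 51; FIFO queue: 46, 55, 49, 53, 43, 54, 68, 47, 42, 64, 58, 60

insert 46 → {46}
insert 55 → {46, 55}
insert 49 → {46, 49, 55}
insert 53 → {46, 49, 53, 55}
dispatch next → 46; now {49, 53, 55}
dispatch next → 49; now {53, 55}
dispatch next → 53; now {55}
dispatch next → 55; now {}
insert 43 → {43}
insert 54 → {43, 54}
dispatch next → 43; now {54}
dispatch next → 54; now {}
insert 68 → {68}
insert 47 → {47, 68}
dispatch next → 47; now {68}
dispatch next → 68; now {}
insert 42 → {42}
insert 64 → {42, 64}
dispatch next → 42; now {64}
insert 58 → {58, 64}
insert 60 → {58, 60, 64}
insert 56 → {56, 58, 60, 64}
insert 44 → {44, 56, 58, 60, 64}
insert 51 → {44, 51, 56, 58, 60, 64}
insert 61 → {44, 51, 56, 58, 60, 61, 64}
insert 59 → {44, 51, 56, 58, 59, 60, 61, 64}
dispatch next → 44; now {51, 56, 58, 59, 60, 61, 64}
insert 45 → {45, 51, 56, 58, 59, 60, 61, 64}
dispatch next → 45; now {51, 56, 58, 59, 60, 61, 64}
dispatch next → 51; now {56, 58, 59, 60, 61, 64}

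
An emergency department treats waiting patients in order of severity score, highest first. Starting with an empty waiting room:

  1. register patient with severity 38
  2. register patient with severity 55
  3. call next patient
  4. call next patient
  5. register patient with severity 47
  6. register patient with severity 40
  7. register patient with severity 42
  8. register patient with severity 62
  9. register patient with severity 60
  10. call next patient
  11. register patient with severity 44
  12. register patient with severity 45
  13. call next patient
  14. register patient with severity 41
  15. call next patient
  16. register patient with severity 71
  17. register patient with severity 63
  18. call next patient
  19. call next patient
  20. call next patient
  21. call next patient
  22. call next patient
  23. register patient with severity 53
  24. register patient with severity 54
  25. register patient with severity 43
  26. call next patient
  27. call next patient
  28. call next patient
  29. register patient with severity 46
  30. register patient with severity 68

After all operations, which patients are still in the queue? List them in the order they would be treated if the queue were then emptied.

insert 38 → {38}
insert 55 → {55, 38}
call next patient → 55; now {38}
call next patient → 38; now {}
insert 47 → {47}
insert 40 → {47, 40}
insert 42 → {47, 42, 40}
insert 62 → {62, 47, 42, 40}
insert 60 → {62, 60, 47, 42, 40}
call next patient → 62; now {60, 47, 42, 40}
insert 44 → {60, 47, 44, 42, 40}
insert 45 → {60, 47, 45, 44, 42, 40}
call next patient → 60; now {47, 45, 44, 42, 40}
insert 41 → {47, 45, 44, 42, 41, 40}
call next patient → 47; now {45, 44, 42, 41, 40}
insert 71 → {71, 45, 44, 42, 41, 40}
insert 63 → {71, 63, 45, 44, 42, 41, 40}
call next patient → 71; now {63, 45, 44, 42, 41, 40}
call next patient → 63; now {45, 44, 42, 41, 40}
call next patient → 45; now {44, 42, 41, 40}
call next patient → 44; now {42, 41, 40}
call next patient → 42; now {41, 40}
insert 53 → {53, 41, 40}
insert 54 → {54, 53, 41, 40}
insert 43 → {54, 53, 43, 41, 40}
call next patient → 54; now {53, 43, 41, 40}
call next patient → 53; now {43, 41, 40}
call next patient → 43; now {41, 40}
insert 46 → {46, 41, 40}
insert 68 → {68, 46, 41, 40}

[68, 46, 41, 40]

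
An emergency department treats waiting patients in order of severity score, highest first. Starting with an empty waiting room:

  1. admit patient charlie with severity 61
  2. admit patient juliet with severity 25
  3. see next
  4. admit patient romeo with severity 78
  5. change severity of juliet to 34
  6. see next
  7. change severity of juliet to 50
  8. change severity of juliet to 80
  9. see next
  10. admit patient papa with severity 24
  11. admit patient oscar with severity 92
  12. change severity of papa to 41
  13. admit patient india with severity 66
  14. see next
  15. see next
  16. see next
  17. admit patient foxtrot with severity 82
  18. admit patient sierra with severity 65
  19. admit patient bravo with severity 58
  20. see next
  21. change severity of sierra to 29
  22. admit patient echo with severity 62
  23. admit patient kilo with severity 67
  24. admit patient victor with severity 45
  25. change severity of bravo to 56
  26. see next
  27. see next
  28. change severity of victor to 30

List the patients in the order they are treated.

add charlie (severity 61) → {charlie:61}
add juliet (severity 25) → {charlie:61, juliet:25}
see next → charlie; now {juliet:25}
add romeo (severity 78) → {romeo:78, juliet:25}
update juliet to severity 34 → {romeo:78, juliet:34}
see next → romeo; now {juliet:34}
update juliet to severity 50 → {juliet:50}
update juliet to severity 80 → {juliet:80}
see next → juliet; now {}
add papa (severity 24) → {papa:24}
add oscar (severity 92) → {oscar:92, papa:24}
update papa to severity 41 → {oscar:92, papa:41}
add india (severity 66) → {oscar:92, india:66, papa:41}
see next → oscar; now {india:66, papa:41}
see next → india; now {papa:41}
see next → papa; now {}
add foxtrot (severity 82) → {foxtrot:82}
add sierra (severity 65) → {foxtrot:82, sierra:65}
add bravo (severity 58) → {foxtrot:82, sierra:65, bravo:58}
see next → foxtrot; now {sierra:65, bravo:58}
update sierra to severity 29 → {bravo:58, sierra:29}
add echo (severity 62) → {echo:62, bravo:58, sierra:29}
add kilo (severity 67) → {kilo:67, echo:62, bravo:58, sierra:29}
add victor (severity 45) → {kilo:67, echo:62, bravo:58, victor:45, sierra:29}
update bravo to severity 56 → {kilo:67, echo:62, bravo:56, victor:45, sierra:29}
see next → kilo; now {echo:62, bravo:56, victor:45, sierra:29}
see next → echo; now {bravo:56, victor:45, sierra:29}
update victor to severity 30 → {bravo:56, victor:30, sierra:29}

charlie, romeo, juliet, oscar, india, papa, foxtrot, kilo, echo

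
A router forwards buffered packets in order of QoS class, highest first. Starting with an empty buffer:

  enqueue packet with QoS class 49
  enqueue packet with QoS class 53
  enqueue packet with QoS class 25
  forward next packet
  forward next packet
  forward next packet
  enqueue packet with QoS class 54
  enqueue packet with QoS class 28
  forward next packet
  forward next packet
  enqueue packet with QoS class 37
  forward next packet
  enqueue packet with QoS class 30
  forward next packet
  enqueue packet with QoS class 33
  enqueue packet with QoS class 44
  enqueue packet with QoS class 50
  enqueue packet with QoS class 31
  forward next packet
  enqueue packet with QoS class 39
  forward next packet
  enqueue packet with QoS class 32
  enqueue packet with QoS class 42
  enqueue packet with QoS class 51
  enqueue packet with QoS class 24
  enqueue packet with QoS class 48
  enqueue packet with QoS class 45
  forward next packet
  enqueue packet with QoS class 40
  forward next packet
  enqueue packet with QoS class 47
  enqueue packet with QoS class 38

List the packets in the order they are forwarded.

[53, 49, 25, 54, 28, 37, 30, 50, 44, 51, 48]

insert 49 → {49}
insert 53 → {53, 49}
insert 25 → {53, 49, 25}
forward next packet → 53; now {49, 25}
forward next packet → 49; now {25}
forward next packet → 25; now {}
insert 54 → {54}
insert 28 → {54, 28}
forward next packet → 54; now {28}
forward next packet → 28; now {}
insert 37 → {37}
forward next packet → 37; now {}
insert 30 → {30}
forward next packet → 30; now {}
insert 33 → {33}
insert 44 → {44, 33}
insert 50 → {50, 44, 33}
insert 31 → {50, 44, 33, 31}
forward next packet → 50; now {44, 33, 31}
insert 39 → {44, 39, 33, 31}
forward next packet → 44; now {39, 33, 31}
insert 32 → {39, 33, 32, 31}
insert 42 → {42, 39, 33, 32, 31}
insert 51 → {51, 42, 39, 33, 32, 31}
insert 24 → {51, 42, 39, 33, 32, 31, 24}
insert 48 → {51, 48, 42, 39, 33, 32, 31, 24}
insert 45 → {51, 48, 45, 42, 39, 33, 32, 31, 24}
forward next packet → 51; now {48, 45, 42, 39, 33, 32, 31, 24}
insert 40 → {48, 45, 42, 40, 39, 33, 32, 31, 24}
forward next packet → 48; now {45, 42, 40, 39, 33, 32, 31, 24}
insert 47 → {47, 45, 42, 40, 39, 33, 32, 31, 24}
insert 38 → {47, 45, 42, 40, 39, 38, 33, 32, 31, 24}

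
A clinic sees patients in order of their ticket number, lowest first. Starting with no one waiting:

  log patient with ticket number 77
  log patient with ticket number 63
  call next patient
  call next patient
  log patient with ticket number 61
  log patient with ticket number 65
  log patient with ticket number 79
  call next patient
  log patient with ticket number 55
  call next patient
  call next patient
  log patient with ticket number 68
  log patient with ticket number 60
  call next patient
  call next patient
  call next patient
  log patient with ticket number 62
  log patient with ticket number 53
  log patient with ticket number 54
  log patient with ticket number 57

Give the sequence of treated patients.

insert 77 → {77}
insert 63 → {63, 77}
call next patient → 63; now {77}
call next patient → 77; now {}
insert 61 → {61}
insert 65 → {61, 65}
insert 79 → {61, 65, 79}
call next patient → 61; now {65, 79}
insert 55 → {55, 65, 79}
call next patient → 55; now {65, 79}
call next patient → 65; now {79}
insert 68 → {68, 79}
insert 60 → {60, 68, 79}
call next patient → 60; now {68, 79}
call next patient → 68; now {79}
call next patient → 79; now {}
insert 62 → {62}
insert 53 → {53, 62}
insert 54 → {53, 54, 62}
insert 57 → {53, 54, 57, 62}

63, 77, 61, 55, 65, 60, 68, 79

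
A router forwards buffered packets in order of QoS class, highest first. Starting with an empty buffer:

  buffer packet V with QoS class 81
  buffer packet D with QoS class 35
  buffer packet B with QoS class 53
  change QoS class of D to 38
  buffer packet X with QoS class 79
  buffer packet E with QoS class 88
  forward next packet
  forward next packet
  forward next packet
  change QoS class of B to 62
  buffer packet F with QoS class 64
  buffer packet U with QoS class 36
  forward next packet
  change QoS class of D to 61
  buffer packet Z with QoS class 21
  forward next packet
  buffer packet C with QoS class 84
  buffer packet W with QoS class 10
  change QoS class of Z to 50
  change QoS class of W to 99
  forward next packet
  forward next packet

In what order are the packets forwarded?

E → V → X → F → B → W → C

add V (QoS class 81) → {V:81}
add D (QoS class 35) → {V:81, D:35}
add B (QoS class 53) → {V:81, B:53, D:35}
update D to QoS class 38 → {V:81, B:53, D:38}
add X (QoS class 79) → {V:81, X:79, B:53, D:38}
add E (QoS class 88) → {E:88, V:81, X:79, B:53, D:38}
forward next packet → E; now {V:81, X:79, B:53, D:38}
forward next packet → V; now {X:79, B:53, D:38}
forward next packet → X; now {B:53, D:38}
update B to QoS class 62 → {B:62, D:38}
add F (QoS class 64) → {F:64, B:62, D:38}
add U (QoS class 36) → {F:64, B:62, D:38, U:36}
forward next packet → F; now {B:62, D:38, U:36}
update D to QoS class 61 → {B:62, D:61, U:36}
add Z (QoS class 21) → {B:62, D:61, U:36, Z:21}
forward next packet → B; now {D:61, U:36, Z:21}
add C (QoS class 84) → {C:84, D:61, U:36, Z:21}
add W (QoS class 10) → {C:84, D:61, U:36, Z:21, W:10}
update Z to QoS class 50 → {C:84, D:61, Z:50, U:36, W:10}
update W to QoS class 99 → {W:99, C:84, D:61, Z:50, U:36}
forward next packet → W; now {C:84, D:61, Z:50, U:36}
forward next packet → C; now {D:61, Z:50, U:36}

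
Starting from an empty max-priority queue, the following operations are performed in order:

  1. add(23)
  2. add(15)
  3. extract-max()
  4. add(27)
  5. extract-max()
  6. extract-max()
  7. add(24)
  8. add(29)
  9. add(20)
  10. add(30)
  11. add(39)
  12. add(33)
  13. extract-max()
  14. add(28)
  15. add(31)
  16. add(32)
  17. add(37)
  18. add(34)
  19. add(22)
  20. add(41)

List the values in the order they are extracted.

insert 23 → {23}
insert 15 → {23, 15}
extract-max → 23; now {15}
insert 27 → {27, 15}
extract-max → 27; now {15}
extract-max → 15; now {}
insert 24 → {24}
insert 29 → {29, 24}
insert 20 → {29, 24, 20}
insert 30 → {30, 29, 24, 20}
insert 39 → {39, 30, 29, 24, 20}
insert 33 → {39, 33, 30, 29, 24, 20}
extract-max → 39; now {33, 30, 29, 24, 20}
insert 28 → {33, 30, 29, 28, 24, 20}
insert 31 → {33, 31, 30, 29, 28, 24, 20}
insert 32 → {33, 32, 31, 30, 29, 28, 24, 20}
insert 37 → {37, 33, 32, 31, 30, 29, 28, 24, 20}
insert 34 → {37, 34, 33, 32, 31, 30, 29, 28, 24, 20}
insert 22 → {37, 34, 33, 32, 31, 30, 29, 28, 24, 22, 20}
insert 41 → {41, 37, 34, 33, 32, 31, 30, 29, 28, 24, 22, 20}

23, 27, 15, 39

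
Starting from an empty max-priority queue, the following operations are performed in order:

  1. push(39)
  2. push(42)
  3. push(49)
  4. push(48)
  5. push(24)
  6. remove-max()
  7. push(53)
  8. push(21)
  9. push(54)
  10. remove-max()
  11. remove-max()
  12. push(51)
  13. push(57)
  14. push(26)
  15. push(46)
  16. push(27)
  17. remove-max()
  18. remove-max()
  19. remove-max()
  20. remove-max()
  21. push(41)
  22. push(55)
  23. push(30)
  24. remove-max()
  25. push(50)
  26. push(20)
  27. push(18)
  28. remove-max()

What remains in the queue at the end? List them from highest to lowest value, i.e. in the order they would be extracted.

[42, 41, 39, 30, 27, 26, 24, 21, 20, 18]

insert 39 → {39}
insert 42 → {42, 39}
insert 49 → {49, 42, 39}
insert 48 → {49, 48, 42, 39}
insert 24 → {49, 48, 42, 39, 24}
remove-max → 49; now {48, 42, 39, 24}
insert 53 → {53, 48, 42, 39, 24}
insert 21 → {53, 48, 42, 39, 24, 21}
insert 54 → {54, 53, 48, 42, 39, 24, 21}
remove-max → 54; now {53, 48, 42, 39, 24, 21}
remove-max → 53; now {48, 42, 39, 24, 21}
insert 51 → {51, 48, 42, 39, 24, 21}
insert 57 → {57, 51, 48, 42, 39, 24, 21}
insert 26 → {57, 51, 48, 42, 39, 26, 24, 21}
insert 46 → {57, 51, 48, 46, 42, 39, 26, 24, 21}
insert 27 → {57, 51, 48, 46, 42, 39, 27, 26, 24, 21}
remove-max → 57; now {51, 48, 46, 42, 39, 27, 26, 24, 21}
remove-max → 51; now {48, 46, 42, 39, 27, 26, 24, 21}
remove-max → 48; now {46, 42, 39, 27, 26, 24, 21}
remove-max → 46; now {42, 39, 27, 26, 24, 21}
insert 41 → {42, 41, 39, 27, 26, 24, 21}
insert 55 → {55, 42, 41, 39, 27, 26, 24, 21}
insert 30 → {55, 42, 41, 39, 30, 27, 26, 24, 21}
remove-max → 55; now {42, 41, 39, 30, 27, 26, 24, 21}
insert 50 → {50, 42, 41, 39, 30, 27, 26, 24, 21}
insert 20 → {50, 42, 41, 39, 30, 27, 26, 24, 21, 20}
insert 18 → {50, 42, 41, 39, 30, 27, 26, 24, 21, 20, 18}
remove-max → 50; now {42, 41, 39, 30, 27, 26, 24, 21, 20, 18}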